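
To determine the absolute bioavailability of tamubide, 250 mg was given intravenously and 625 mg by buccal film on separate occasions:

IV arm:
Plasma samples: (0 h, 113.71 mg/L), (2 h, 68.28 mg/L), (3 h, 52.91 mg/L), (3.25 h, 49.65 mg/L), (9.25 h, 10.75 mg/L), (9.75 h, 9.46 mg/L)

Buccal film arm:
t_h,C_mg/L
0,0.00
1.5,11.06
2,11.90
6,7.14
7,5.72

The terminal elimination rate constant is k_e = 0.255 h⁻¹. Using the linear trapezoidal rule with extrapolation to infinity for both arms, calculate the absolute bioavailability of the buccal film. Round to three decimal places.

Trapezoidal AUC_0→9.75 (IV):
  [0→2]: (113.71+68.28)/2 × 2 = 181.99
  [2→3]: (68.28+52.91)/2 × 1 = 60.595
  [3→3.25]: (52.91+49.65)/2 × 0.25 = 12.82
  [3.25→9.25]: (49.65+10.75)/2 × 6 = 181.2
  [9.25→9.75]: (10.75+9.46)/2 × 0.5 = 5.0525
  Sum = 441.6575 mg/L·h
IV tail: 9.46/0.255 = 37.098; AUC_iv,0→∞ = 441.6575 + 37.098 = 478.7555 mg/L·h
Trapezoidal AUC_0→7 (buccal film):
  [0→1.5]: (0.00+11.06)/2 × 1.5 = 8.295
  [1.5→2]: (11.06+11.90)/2 × 0.5 = 5.74
  [2→6]: (11.90+7.14)/2 × 4 = 38.08
  [6→7]: (7.14+5.72)/2 × 1 = 6.43
  Sum = 58.545 mg/L·h
buccal film tail: 5.72/0.255 = 22.431; AUC_ev,0→∞ = 58.545 + 22.431 = 80.976 mg/L·h
F = (AUC_ev/D_ev)/(AUC_iv/D_iv) = (80.976/625)/(478.7555/250) = 0.1295616/1.915022 = 0.0677

F = 0.068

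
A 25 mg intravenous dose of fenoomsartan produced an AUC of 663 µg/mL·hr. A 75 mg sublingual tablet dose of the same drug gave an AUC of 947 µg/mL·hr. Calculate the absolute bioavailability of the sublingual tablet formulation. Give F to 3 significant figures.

F = 0.476

F = (AUC_ev / D_ev) / (AUC_iv / D_iv)
  = (947/75) / (663/25)
  = 12.6267 / 26.52 = 0.4761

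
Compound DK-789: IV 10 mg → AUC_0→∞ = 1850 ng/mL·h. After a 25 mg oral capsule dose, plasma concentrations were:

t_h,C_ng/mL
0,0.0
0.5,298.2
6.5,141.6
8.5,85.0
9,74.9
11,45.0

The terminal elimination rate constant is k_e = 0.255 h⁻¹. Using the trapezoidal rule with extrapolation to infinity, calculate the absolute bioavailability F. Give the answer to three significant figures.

Trapezoidal AUC_0→11 (oral capsule):
  [0→0.5]: (0.0+298.2)/2 × 0.5 = 74.55
  [0.5→6.5]: (298.2+141.6)/2 × 6 = 1319.4
  [6.5→8.5]: (141.6+85.0)/2 × 2 = 226.6
  [8.5→9]: (85.0+74.9)/2 × 0.5 = 39.975
  [9→11]: (74.9+45.0)/2 × 2 = 119.9
  Sum = 1780.425 ng/mL·h
Tail: C_last/k_e = 45.0/0.255 = 176.471
AUC_0→∞ (oral capsule) = 1780.425 + 176.471 = 1956.896 ng/mL·h
F = (AUC_ev/D_ev)/(AUC_iv/D_iv) = (1956.896/25)/(1850/10) = 78.27584/185 = 0.4231

F = 0.423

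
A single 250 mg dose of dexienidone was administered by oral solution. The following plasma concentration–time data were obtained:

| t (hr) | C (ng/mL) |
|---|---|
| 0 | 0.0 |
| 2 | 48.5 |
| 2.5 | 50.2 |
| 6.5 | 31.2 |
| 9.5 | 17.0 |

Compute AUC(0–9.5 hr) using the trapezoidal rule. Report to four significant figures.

AUC = 308.3 ng/mL·hr

Trapezoidal AUC_0→9.5:
  [0→2]: (0.0+48.5)/2 × 2 = 48.5
  [2→2.5]: (48.5+50.2)/2 × 0.5 = 24.675
  [2.5→6.5]: (50.2+31.2)/2 × 4 = 162.8
  [6.5→9.5]: (31.2+17.0)/2 × 3 = 72.3
  Sum = 308.275 ng/mL·hr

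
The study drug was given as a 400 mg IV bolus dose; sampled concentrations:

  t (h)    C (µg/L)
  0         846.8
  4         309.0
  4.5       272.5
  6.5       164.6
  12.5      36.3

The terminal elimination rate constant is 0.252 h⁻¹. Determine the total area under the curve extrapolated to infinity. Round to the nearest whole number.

Trapezoidal AUC_0→12.5:
  [0→4]: (846.8+309.0)/2 × 4 = 2311.6
  [4→4.5]: (309.0+272.5)/2 × 0.5 = 145.375
  [4.5→6.5]: (272.5+164.6)/2 × 2 = 437.1
  [6.5→12.5]: (164.6+36.3)/2 × 6 = 602.7
  Sum = 3496.775 µg/L·h
Extrapolated tail: C_last / k_e = 36.3 / 0.252 = 144.048
AUC_0→∞ = 3496.775 + 144.048 = 3640.823 µg/L·h

AUC = 3641 µg/L·h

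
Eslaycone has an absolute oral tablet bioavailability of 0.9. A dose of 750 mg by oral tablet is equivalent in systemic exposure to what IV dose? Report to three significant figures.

D_iv = 675 mg

Systemic exposure from an extravascular dose = F × D_ev, so the equivalent IV dose is F × D_ev.
D_iv = F × D_ev = 0.9 × 750 = 675 mg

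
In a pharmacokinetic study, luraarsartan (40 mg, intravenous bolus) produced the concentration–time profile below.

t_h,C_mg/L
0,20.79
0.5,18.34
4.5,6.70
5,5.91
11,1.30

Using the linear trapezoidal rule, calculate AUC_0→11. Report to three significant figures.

Trapezoidal AUC_0→11:
  [0→0.5]: (20.79+18.34)/2 × 0.5 = 9.7825
  [0.5→4.5]: (18.34+6.70)/2 × 4 = 50.08
  [4.5→5]: (6.70+5.91)/2 × 0.5 = 3.1525
  [5→11]: (5.91+1.30)/2 × 6 = 21.63
  Sum = 84.645 mg/L·h

AUC = 84.6 mg/L·h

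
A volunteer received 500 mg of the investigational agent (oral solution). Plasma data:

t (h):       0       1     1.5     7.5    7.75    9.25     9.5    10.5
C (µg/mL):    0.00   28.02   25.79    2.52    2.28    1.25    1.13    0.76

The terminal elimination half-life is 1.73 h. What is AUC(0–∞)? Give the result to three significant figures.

AUC = 119 µg/mL·h

Trapezoidal AUC_0→10.5:
  [0→1]: (0.00+28.02)/2 × 1 = 14.01
  [1→1.5]: (28.02+25.79)/2 × 0.5 = 13.4525
  [1.5→7.5]: (25.79+2.52)/2 × 6 = 84.93
  [7.5→7.75]: (2.52+2.28)/2 × 0.25 = 0.6
  [7.75→9.25]: (2.28+1.25)/2 × 1.5 = 2.6475
  [9.25→9.5]: (1.25+1.13)/2 × 0.25 = 0.2975
  [9.5→10.5]: (1.13+0.76)/2 × 1 = 0.945
  Sum = 116.8825 µg/mL·h
k_e = ln2 / t½ = 0.693147 / 1.73 = 0.4007 h^-1
Extrapolated tail: C_last / k_e = 0.76 / 0.4007 = 1.897
AUC_0→∞ = 116.8825 + 1.897 = 118.7795 µg/mL·h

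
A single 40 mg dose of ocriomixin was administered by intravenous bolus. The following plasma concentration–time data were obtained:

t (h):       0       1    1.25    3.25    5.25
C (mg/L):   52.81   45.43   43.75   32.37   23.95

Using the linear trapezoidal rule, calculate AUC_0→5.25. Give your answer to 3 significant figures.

AUC = 193 mg/L·h

Trapezoidal AUC_0→5.25:
  [0→1]: (52.81+45.43)/2 × 1 = 49.12
  [1→1.25]: (45.43+43.75)/2 × 0.25 = 11.1475
  [1.25→3.25]: (43.75+32.37)/2 × 2 = 76.12
  [3.25→5.25]: (32.37+23.95)/2 × 2 = 56.32
  Sum = 192.7075 mg/L·h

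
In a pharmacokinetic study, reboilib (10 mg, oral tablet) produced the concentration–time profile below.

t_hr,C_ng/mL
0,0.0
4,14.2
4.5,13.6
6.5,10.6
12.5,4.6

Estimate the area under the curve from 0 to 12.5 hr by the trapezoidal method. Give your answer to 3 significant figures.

AUC = 105 ng/mL·hr

Trapezoidal AUC_0→12.5:
  [0→4]: (0.0+14.2)/2 × 4 = 28.4
  [4→4.5]: (14.2+13.6)/2 × 0.5 = 6.95
  [4.5→6.5]: (13.6+10.6)/2 × 2 = 24.2
  [6.5→12.5]: (10.6+4.6)/2 × 6 = 45.6
  Sum = 105.15 ng/mL·hr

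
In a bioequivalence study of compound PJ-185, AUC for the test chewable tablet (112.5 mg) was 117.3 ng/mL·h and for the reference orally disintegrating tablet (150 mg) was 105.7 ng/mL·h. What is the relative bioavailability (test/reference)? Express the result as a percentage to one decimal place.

F_rel = (AUC_test/D_test) / (AUC_ref/D_ref)
      = (117.3/112.5) / (105.7/150)
      = 1.04267 / 0.704667 = 1.4797 = 147.97%

F_rel = 148.0%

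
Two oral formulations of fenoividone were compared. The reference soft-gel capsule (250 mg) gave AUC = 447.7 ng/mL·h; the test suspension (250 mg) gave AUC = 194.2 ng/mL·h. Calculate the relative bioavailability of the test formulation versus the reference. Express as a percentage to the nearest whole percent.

F_rel = 43%

F_rel = (AUC_test/D_test) / (AUC_ref/D_ref)
      = (194.2/250) / (447.7/250)
      = 0.7768 / 1.7908 = 0.4338 = 43.38%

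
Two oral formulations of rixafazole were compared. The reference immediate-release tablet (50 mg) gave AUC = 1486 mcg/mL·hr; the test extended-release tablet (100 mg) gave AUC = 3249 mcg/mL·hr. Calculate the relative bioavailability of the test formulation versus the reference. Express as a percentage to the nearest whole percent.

F_rel = 109%

F_rel = (AUC_test/D_test) / (AUC_ref/D_ref)
      = (3249/100) / (1486/50)
      = 32.49 / 29.72 = 1.0932 = 109.32%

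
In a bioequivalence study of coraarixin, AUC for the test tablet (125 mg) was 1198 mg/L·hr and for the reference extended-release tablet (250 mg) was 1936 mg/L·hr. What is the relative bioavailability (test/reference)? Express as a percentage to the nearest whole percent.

F_rel = (AUC_test/D_test) / (AUC_ref/D_ref)
      = (1198/125) / (1936/250)
      = 9.584 / 7.744 = 1.2376 = 123.76%

F_rel = 124%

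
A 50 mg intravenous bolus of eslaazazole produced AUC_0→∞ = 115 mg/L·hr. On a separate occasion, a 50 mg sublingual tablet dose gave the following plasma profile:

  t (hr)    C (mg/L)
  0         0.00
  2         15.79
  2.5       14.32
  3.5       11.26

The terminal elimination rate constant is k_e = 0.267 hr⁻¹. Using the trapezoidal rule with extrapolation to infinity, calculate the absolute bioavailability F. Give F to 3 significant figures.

Trapezoidal AUC_0→3.5 (sublingual tablet):
  [0→2]: (0.00+15.79)/2 × 2 = 15.79
  [2→2.5]: (15.79+14.32)/2 × 0.5 = 7.5275
  [2.5→3.5]: (14.32+11.26)/2 × 1 = 12.79
  Sum = 36.1075 mg/L·hr
Tail: C_last/k_e = 11.26/0.267 = 42.172
AUC_0→∞ (sublingual tablet) = 36.1075 + 42.172 = 78.2795 mg/L·hr
F = (AUC_ev/D_ev)/(AUC_iv/D_iv) = (78.2795/50)/(115/50) = 1.56559/2.3 = 0.6807

F = 0.681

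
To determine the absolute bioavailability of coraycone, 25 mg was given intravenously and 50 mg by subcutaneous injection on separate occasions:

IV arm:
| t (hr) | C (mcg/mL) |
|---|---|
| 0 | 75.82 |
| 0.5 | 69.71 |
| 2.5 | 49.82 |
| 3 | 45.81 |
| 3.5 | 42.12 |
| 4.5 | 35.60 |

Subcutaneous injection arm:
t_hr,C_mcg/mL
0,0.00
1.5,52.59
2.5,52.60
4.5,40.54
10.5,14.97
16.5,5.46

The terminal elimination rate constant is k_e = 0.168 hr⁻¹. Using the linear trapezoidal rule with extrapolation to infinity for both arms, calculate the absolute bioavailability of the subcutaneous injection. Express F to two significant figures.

F = 0.49

Trapezoidal AUC_0→4.5 (IV):
  [0→0.5]: (75.82+69.71)/2 × 0.5 = 36.3825
  [0.5→2.5]: (69.71+49.82)/2 × 2 = 119.53
  [2.5→3]: (49.82+45.81)/2 × 0.5 = 23.9075
  [3→3.5]: (45.81+42.12)/2 × 0.5 = 21.9825
  [3.5→4.5]: (42.12+35.60)/2 × 1 = 38.86
  Sum = 240.6625 mcg/mL·hr
IV tail: 35.60/0.168 = 211.905; AUC_iv,0→∞ = 240.6625 + 211.905 = 452.5675 mcg/mL·hr
Trapezoidal AUC_0→16.5 (subcutaneous injection):
  [0→1.5]: (0.00+52.59)/2 × 1.5 = 39.4425
  [1.5→2.5]: (52.59+52.60)/2 × 1 = 52.595
  [2.5→4.5]: (52.60+40.54)/2 × 2 = 93.14
  [4.5→10.5]: (40.54+14.97)/2 × 6 = 166.53
  [10.5→16.5]: (14.97+5.46)/2 × 6 = 61.29
  Sum = 412.9975 mcg/mL·hr
subcutaneous injection tail: 5.46/0.168 = 32.500; AUC_ev,0→∞ = 412.9975 + 32.500 = 445.4975 mcg/mL·hr
F = (AUC_ev/D_ev)/(AUC_iv/D_iv) = (445.4975/50)/(452.5675/25) = 8.90995/18.1027 = 0.4922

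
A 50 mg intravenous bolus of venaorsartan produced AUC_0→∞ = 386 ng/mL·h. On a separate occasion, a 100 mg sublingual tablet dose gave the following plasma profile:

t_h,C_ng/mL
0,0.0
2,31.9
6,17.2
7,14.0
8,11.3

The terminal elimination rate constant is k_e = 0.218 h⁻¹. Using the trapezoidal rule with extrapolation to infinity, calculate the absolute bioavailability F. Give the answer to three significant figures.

F = 0.272

Trapezoidal AUC_0→8 (sublingual tablet):
  [0→2]: (0.0+31.9)/2 × 2 = 31.9
  [2→6]: (31.9+17.2)/2 × 4 = 98.2
  [6→7]: (17.2+14.0)/2 × 1 = 15.6
  [7→8]: (14.0+11.3)/2 × 1 = 12.65
  Sum = 158.35 ng/mL·h
Tail: C_last/k_e = 11.3/0.218 = 51.835
AUC_0→∞ (sublingual tablet) = 158.35 + 51.835 = 210.185 ng/mL·h
F = (AUC_ev/D_ev)/(AUC_iv/D_iv) = (210.185/100)/(386/50) = 2.10185/7.72 = 0.2723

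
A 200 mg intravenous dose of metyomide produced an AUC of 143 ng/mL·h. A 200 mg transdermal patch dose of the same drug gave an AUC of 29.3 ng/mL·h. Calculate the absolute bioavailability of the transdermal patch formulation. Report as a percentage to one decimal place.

F = (AUC_ev / D_ev) / (AUC_iv / D_iv)
  = (29.3/200) / (143/200)
  = 0.1465 / 0.715 = 0.2049
  = 20.49%

F = 20.5%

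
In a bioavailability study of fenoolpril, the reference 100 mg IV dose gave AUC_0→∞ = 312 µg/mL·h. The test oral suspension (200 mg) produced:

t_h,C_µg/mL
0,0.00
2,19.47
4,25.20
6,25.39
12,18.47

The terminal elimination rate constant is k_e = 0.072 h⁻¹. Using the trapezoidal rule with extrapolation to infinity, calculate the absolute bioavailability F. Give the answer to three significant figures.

F = 0.806

Trapezoidal AUC_0→12 (oral suspension):
  [0→2]: (0.00+19.47)/2 × 2 = 19.47
  [2→4]: (19.47+25.20)/2 × 2 = 44.67
  [4→6]: (25.20+25.39)/2 × 2 = 50.59
  [6→12]: (25.39+18.47)/2 × 6 = 131.58
  Sum = 246.31 µg/mL·h
Tail: C_last/k_e = 18.47/0.072 = 256.528
AUC_0→∞ (oral suspension) = 246.31 + 256.528 = 502.838 µg/mL·h
F = (AUC_ev/D_ev)/(AUC_iv/D_iv) = (502.838/200)/(312/100) = 2.51419/3.12 = 0.8058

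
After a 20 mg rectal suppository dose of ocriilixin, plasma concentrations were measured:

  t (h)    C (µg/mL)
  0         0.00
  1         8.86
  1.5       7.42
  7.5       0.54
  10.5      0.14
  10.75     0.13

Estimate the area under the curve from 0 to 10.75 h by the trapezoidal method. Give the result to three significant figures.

Trapezoidal AUC_0→10.75:
  [0→1]: (0.00+8.86)/2 × 1 = 4.43
  [1→1.5]: (8.86+7.42)/2 × 0.5 = 4.07
  [1.5→7.5]: (7.42+0.54)/2 × 6 = 23.88
  [7.5→10.5]: (0.54+0.14)/2 × 3 = 1.02
  [10.5→10.75]: (0.14+0.13)/2 × 0.25 = 0.03375
  Sum = 33.43375 µg/mL·h

AUC = 33.4 µg/mL·h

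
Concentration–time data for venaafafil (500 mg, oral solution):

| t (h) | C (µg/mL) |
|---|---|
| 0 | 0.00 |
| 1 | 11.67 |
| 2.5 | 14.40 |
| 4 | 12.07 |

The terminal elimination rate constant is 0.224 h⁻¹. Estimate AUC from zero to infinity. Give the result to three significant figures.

Trapezoidal AUC_0→4:
  [0→1]: (0.00+11.67)/2 × 1 = 5.835
  [1→2.5]: (11.67+14.40)/2 × 1.5 = 19.5525
  [2.5→4]: (14.40+12.07)/2 × 1.5 = 19.8525
  Sum = 45.24 µg/mL·h
Extrapolated tail: C_last / k_e = 12.07 / 0.224 = 53.884
AUC_0→∞ = 45.24 + 53.884 = 99.124 µg/mL·h

AUC = 99.1 µg/mL·h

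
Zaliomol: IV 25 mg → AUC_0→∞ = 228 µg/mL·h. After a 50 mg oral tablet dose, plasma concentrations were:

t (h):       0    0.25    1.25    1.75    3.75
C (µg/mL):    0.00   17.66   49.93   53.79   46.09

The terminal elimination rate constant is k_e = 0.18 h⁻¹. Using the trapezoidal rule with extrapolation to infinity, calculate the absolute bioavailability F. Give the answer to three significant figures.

F = 0.916

Trapezoidal AUC_0→3.75 (oral tablet):
  [0→0.25]: (0.00+17.66)/2 × 0.25 = 2.2075
  [0.25→1.25]: (17.66+49.93)/2 × 1 = 33.795
  [1.25→1.75]: (49.93+53.79)/2 × 0.5 = 25.93
  [1.75→3.75]: (53.79+46.09)/2 × 2 = 99.88
  Sum = 161.8125 µg/mL·h
Tail: C_last/k_e = 46.09/0.18 = 256.056
AUC_0→∞ (oral tablet) = 161.8125 + 256.056 = 417.8685 µg/mL·h
F = (AUC_ev/D_ev)/(AUC_iv/D_iv) = (417.8685/50)/(228/25) = 8.35737/9.12 = 0.9164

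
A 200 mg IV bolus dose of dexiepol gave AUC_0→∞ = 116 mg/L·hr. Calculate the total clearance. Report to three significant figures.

CL = 1.72 L/hr

CL = Dose_iv / AUC_0→∞
   = 200 / 116 = 1.72414 L/hr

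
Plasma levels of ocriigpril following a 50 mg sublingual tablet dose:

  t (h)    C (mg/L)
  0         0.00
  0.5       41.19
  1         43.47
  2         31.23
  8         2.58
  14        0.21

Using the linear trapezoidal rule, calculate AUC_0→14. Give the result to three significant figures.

Trapezoidal AUC_0→14:
  [0→0.5]: (0.00+41.19)/2 × 0.5 = 10.2975
  [0.5→1]: (41.19+43.47)/2 × 0.5 = 21.165
  [1→2]: (43.47+31.23)/2 × 1 = 37.35
  [2→8]: (31.23+2.58)/2 × 6 = 101.43
  [8→14]: (2.58+0.21)/2 × 6 = 8.37
  Sum = 178.6125 mg/L·h

AUC = 179 mg/L·h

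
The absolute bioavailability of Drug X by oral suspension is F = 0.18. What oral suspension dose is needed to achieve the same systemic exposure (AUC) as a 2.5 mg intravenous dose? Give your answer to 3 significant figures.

D_oral = 13.9 mg

For equal systemic exposure: F × D_ev = D_iv
D_ev = D_iv / F = 2.5 / 0.18 = 13.8889 mg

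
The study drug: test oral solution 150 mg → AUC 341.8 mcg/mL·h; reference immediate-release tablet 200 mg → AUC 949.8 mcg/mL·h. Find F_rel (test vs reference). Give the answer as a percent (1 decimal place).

F_rel = (AUC_test/D_test) / (AUC_ref/D_ref)
      = (341.8/150) / (949.8/200)
      = 2.27867 / 4.749 = 0.4798 = 47.98%

F_rel = 48.0%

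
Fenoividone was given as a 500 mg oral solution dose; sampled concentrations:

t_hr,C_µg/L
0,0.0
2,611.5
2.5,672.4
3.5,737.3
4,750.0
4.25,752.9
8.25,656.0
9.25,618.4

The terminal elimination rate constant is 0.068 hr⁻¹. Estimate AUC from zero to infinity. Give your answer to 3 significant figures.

Trapezoidal AUC_0→9.25:
  [0→2]: (0.0+611.5)/2 × 2 = 611.5
  [2→2.5]: (611.5+672.4)/2 × 0.5 = 320.975
  [2.5→3.5]: (672.4+737.3)/2 × 1 = 704.85
  [3.5→4]: (737.3+750.0)/2 × 0.5 = 371.825
  [4→4.25]: (750.0+752.9)/2 × 0.25 = 187.8625
  [4.25→8.25]: (752.9+656.0)/2 × 4 = 2817.8
  [8.25→9.25]: (656.0+618.4)/2 × 1 = 637.2
  Sum = 5652.0125 µg/L·hr
Extrapolated tail: C_last / k_e = 618.4 / 0.068 = 9094.118
AUC_0→∞ = 5652.0125 + 9094.118 = 14746.1305 µg/L·hr

AUC = 14700 µg/L·hr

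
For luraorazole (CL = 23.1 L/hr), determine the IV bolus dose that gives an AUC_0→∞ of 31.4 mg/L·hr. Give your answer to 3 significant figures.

Dose = 725 mg

Dose_iv = CL × AUC_0→∞
     = 23.1 × 31.4 = 725.34 mg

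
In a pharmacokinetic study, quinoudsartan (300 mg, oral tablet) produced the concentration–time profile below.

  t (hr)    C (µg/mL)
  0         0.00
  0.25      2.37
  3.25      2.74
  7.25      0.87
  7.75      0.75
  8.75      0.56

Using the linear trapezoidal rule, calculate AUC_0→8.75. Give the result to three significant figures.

Trapezoidal AUC_0→8.75:
  [0→0.25]: (0.00+2.37)/2 × 0.25 = 0.29625
  [0.25→3.25]: (2.37+2.74)/2 × 3 = 7.665
  [3.25→7.25]: (2.74+0.87)/2 × 4 = 7.22
  [7.25→7.75]: (0.87+0.75)/2 × 0.5 = 0.405
  [7.75→8.75]: (0.75+0.56)/2 × 1 = 0.655
  Sum = 16.24125 µg/mL·hr

AUC = 16.2 µg/mL·hr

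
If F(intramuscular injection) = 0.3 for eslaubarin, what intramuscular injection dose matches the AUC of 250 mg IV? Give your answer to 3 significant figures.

For equal systemic exposure: F × D_ev = D_iv
D_ev = D_iv / F = 250 / 0.3 = 833.333 mg

D_intramuscular = 833 mg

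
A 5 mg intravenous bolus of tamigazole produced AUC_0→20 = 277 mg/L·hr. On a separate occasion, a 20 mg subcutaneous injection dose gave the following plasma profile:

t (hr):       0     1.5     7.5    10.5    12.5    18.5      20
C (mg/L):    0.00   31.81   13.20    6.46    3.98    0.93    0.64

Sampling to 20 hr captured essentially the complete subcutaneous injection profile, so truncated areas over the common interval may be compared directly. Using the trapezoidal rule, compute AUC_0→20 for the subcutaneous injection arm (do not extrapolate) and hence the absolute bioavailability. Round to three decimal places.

F = 0.194

Trapezoidal AUC_0→20 (subcutaneous injection):
  [0→1.5]: (0.00+31.81)/2 × 1.5 = 23.8575
  [1.5→7.5]: (31.81+13.20)/2 × 6 = 135.03
  [7.5→10.5]: (13.20+6.46)/2 × 3 = 29.49
  [10.5→12.5]: (6.46+3.98)/2 × 2 = 10.44
  [12.5→18.5]: (3.98+0.93)/2 × 6 = 14.73
  [18.5→20]: (0.93+0.64)/2 × 1.5 = 1.1775
  Sum = 214.725 mg/L·hr
F = (AUC_ev/D_ev)/(AUC_iv/D_iv) = (214.725/20)/(277/5) = 10.73625/55.4 = 0.1938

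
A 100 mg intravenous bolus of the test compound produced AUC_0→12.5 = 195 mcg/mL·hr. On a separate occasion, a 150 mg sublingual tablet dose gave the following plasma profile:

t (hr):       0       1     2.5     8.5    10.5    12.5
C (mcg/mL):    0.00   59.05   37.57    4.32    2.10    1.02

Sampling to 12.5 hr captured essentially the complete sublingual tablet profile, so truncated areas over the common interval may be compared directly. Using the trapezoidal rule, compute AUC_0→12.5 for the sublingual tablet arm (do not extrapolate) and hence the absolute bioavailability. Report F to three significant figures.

Trapezoidal AUC_0→12.5 (sublingual tablet):
  [0→1]: (0.00+59.05)/2 × 1 = 29.525
  [1→2.5]: (59.05+37.57)/2 × 1.5 = 72.465
  [2.5→8.5]: (37.57+4.32)/2 × 6 = 125.67
  [8.5→10.5]: (4.32+2.10)/2 × 2 = 6.42
  [10.5→12.5]: (2.10+1.02)/2 × 2 = 3.12
  Sum = 237.2 mcg/mL·hr
F = (AUC_ev/D_ev)/(AUC_iv/D_iv) = (237.2/150)/(195/100) = 1.58133/1.95 = 0.8109

F = 0.811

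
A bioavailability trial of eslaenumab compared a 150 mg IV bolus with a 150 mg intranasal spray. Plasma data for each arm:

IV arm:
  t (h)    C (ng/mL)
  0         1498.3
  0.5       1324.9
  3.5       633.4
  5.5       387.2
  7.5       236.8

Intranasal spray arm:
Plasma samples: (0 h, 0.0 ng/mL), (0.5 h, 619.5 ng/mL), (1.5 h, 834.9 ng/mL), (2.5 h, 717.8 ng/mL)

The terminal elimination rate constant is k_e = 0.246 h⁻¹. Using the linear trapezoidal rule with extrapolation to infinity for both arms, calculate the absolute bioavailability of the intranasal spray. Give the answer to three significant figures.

Trapezoidal AUC_0→7.5 (IV):
  [0→0.5]: (1498.3+1324.9)/2 × 0.5 = 705.8
  [0.5→3.5]: (1324.9+633.4)/2 × 3 = 2937.45
  [3.5→5.5]: (633.4+387.2)/2 × 2 = 1020.6
  [5.5→7.5]: (387.2+236.8)/2 × 2 = 624.0
  Sum = 5287.85 ng/mL·h
IV tail: 236.8/0.246 = 962.602; AUC_iv,0→∞ = 5287.85 + 962.602 = 6250.452 ng/mL·h
Trapezoidal AUC_0→2.5 (intranasal spray):
  [0→0.5]: (0.0+619.5)/2 × 0.5 = 154.875
  [0.5→1.5]: (619.5+834.9)/2 × 1 = 727.2
  [1.5→2.5]: (834.9+717.8)/2 × 1 = 776.35
  Sum = 1658.425 ng/mL·h
intranasal spray tail: 717.8/0.246 = 2917.886; AUC_ev,0→∞ = 1658.425 + 2917.886 = 4576.311 ng/mL·h
F = (AUC_ev/D_ev)/(AUC_iv/D_iv) = (4576.311/150)/(6250.452/150) = 30.50874/41.66968 = 0.7322

F = 0.732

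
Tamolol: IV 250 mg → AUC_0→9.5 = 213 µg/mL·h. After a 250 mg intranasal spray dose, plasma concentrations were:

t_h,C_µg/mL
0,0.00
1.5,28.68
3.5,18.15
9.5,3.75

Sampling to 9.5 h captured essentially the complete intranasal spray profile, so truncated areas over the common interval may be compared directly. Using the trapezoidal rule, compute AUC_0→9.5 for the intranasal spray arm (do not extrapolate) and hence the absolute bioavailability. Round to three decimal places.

F = 0.629

Trapezoidal AUC_0→9.5 (intranasal spray):
  [0→1.5]: (0.00+28.68)/2 × 1.5 = 21.51
  [1.5→3.5]: (28.68+18.15)/2 × 2 = 46.83
  [3.5→9.5]: (18.15+3.75)/2 × 6 = 65.7
  Sum = 134.04 µg/mL·h
F = (AUC_ev/D_ev)/(AUC_iv/D_iv) = (134.04/250)/(213/250) = 0.53616/0.852 = 0.6293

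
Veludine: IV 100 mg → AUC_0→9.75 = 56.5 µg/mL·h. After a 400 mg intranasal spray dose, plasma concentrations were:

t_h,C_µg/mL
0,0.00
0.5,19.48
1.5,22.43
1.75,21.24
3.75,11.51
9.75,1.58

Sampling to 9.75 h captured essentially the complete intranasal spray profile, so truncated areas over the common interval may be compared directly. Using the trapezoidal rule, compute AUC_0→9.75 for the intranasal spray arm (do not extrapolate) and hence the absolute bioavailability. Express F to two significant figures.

F = 0.46

Trapezoidal AUC_0→9.75 (intranasal spray):
  [0→0.5]: (0.00+19.48)/2 × 0.5 = 4.87
  [0.5→1.5]: (19.48+22.43)/2 × 1 = 20.955
  [1.5→1.75]: (22.43+21.24)/2 × 0.25 = 5.45875
  [1.75→3.75]: (21.24+11.51)/2 × 2 = 32.75
  [3.75→9.75]: (11.51+1.58)/2 × 6 = 39.27
  Sum = 103.30375 µg/mL·h
F = (AUC_ev/D_ev)/(AUC_iv/D_iv) = (103.30375/400)/(56.5/100) = 0.258259/0.565 = 0.4571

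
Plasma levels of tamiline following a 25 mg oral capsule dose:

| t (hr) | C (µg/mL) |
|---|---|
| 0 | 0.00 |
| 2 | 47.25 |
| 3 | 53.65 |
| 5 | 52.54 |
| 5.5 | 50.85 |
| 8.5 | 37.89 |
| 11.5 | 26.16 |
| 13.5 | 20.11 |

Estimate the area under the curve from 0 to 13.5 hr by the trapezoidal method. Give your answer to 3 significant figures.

AUC = 505 µg/mL·hr

Trapezoidal AUC_0→13.5:
  [0→2]: (0.00+47.25)/2 × 2 = 47.25
  [2→3]: (47.25+53.65)/2 × 1 = 50.45
  [3→5]: (53.65+52.54)/2 × 2 = 106.19
  [5→5.5]: (52.54+50.85)/2 × 0.5 = 25.8475
  [5.5→8.5]: (50.85+37.89)/2 × 3 = 133.11
  [8.5→11.5]: (37.89+26.16)/2 × 3 = 96.075
  [11.5→13.5]: (26.16+20.11)/2 × 2 = 46.27
  Sum = 505.1925 µg/mL·hr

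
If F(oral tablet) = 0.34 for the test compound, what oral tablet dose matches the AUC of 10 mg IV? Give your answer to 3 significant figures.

For equal systemic exposure: F × D_ev = D_iv
D_ev = D_iv / F = 10 / 0.34 = 29.4118 mg

D_oral = 29.4 mg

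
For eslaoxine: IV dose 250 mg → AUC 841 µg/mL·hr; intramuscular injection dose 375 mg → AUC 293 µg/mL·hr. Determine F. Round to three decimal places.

F = (AUC_ev / D_ev) / (AUC_iv / D_iv)
  = (293/375) / (841/250)
  = 0.781333 / 3.364 = 0.2323

F = 0.232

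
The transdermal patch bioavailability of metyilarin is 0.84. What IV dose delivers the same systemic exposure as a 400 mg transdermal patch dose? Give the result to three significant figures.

D_iv = 336 mg

Systemic exposure from an extravascular dose = F × D_ev, so the equivalent IV dose is F × D_ev.
D_iv = F × D_ev = 0.84 × 400 = 336 mg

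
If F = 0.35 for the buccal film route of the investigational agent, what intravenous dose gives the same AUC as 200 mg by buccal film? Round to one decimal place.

Systemic exposure from an extravascular dose = F × D_ev, so the equivalent IV dose is F × D_ev.
D_iv = F × D_ev = 0.35 × 200 = 70 mg

D_iv = 70.0 mg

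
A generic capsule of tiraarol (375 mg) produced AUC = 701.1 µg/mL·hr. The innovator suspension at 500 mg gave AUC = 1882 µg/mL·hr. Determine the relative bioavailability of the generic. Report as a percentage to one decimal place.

F_rel = (AUC_test/D_test) / (AUC_ref/D_ref)
      = (701.1/375) / (1882/500)
      = 1.8696 / 3.764 = 0.4967 = 49.67%

F_rel = 49.7%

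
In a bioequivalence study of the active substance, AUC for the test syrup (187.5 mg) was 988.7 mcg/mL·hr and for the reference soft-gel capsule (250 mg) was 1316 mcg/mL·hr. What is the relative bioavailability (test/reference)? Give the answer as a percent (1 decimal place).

F_rel = (AUC_test/D_test) / (AUC_ref/D_ref)
      = (988.7/187.5) / (1316/250)
      = 5.27307 / 5.264 = 1.0017 = 100.17%

F_rel = 100.2%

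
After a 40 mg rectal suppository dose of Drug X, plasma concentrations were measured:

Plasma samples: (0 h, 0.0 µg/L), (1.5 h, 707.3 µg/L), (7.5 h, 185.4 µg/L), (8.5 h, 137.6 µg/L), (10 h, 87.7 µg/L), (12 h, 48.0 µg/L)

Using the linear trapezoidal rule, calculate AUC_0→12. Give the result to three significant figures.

Trapezoidal AUC_0→12:
  [0→1.5]: (0.0+707.3)/2 × 1.5 = 530.475
  [1.5→7.5]: (707.3+185.4)/2 × 6 = 2678.1
  [7.5→8.5]: (185.4+137.6)/2 × 1 = 161.5
  [8.5→10]: (137.6+87.7)/2 × 1.5 = 168.975
  [10→12]: (87.7+48.0)/2 × 2 = 135.7
  Sum = 3674.75 µg/L·h

AUC = 3670 µg/L·h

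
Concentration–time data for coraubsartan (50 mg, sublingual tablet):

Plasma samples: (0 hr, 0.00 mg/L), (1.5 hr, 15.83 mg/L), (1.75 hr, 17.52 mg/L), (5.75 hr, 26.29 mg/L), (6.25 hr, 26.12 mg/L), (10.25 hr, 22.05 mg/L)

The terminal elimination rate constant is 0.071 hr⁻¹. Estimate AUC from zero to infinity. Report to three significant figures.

AUC = 524 mg/L·hr

Trapezoidal AUC_0→10.25:
  [0→1.5]: (0.00+15.83)/2 × 1.5 = 11.8725
  [1.5→1.75]: (15.83+17.52)/2 × 0.25 = 4.16875
  [1.75→5.75]: (17.52+26.29)/2 × 4 = 87.62
  [5.75→6.25]: (26.29+26.12)/2 × 0.5 = 13.1025
  [6.25→10.25]: (26.12+22.05)/2 × 4 = 96.34
  Sum = 213.10375 mg/L·hr
Extrapolated tail: C_last / k_e = 22.05 / 0.071 = 310.563
AUC_0→∞ = 213.10375 + 310.563 = 523.66675 mg/L·hr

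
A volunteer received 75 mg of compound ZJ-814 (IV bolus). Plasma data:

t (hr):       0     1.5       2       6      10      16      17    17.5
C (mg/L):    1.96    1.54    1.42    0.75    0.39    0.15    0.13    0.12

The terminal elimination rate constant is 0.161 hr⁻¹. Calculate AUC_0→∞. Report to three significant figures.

AUC = 12.6 mg/L·hr

Trapezoidal AUC_0→17.5:
  [0→1.5]: (1.96+1.54)/2 × 1.5 = 2.625
  [1.5→2]: (1.54+1.42)/2 × 0.5 = 0.74
  [2→6]: (1.42+0.75)/2 × 4 = 4.34
  [6→10]: (0.75+0.39)/2 × 4 = 2.28
  [10→16]: (0.39+0.15)/2 × 6 = 1.62
  [16→17]: (0.15+0.13)/2 × 1 = 0.14
  [17→17.5]: (0.13+0.12)/2 × 0.5 = 0.0625
  Sum = 11.8075 mg/L·hr
Extrapolated tail: C_last / k_e = 0.12 / 0.161 = 0.745
AUC_0→∞ = 11.8075 + 0.745 = 12.5525 mg/L·hr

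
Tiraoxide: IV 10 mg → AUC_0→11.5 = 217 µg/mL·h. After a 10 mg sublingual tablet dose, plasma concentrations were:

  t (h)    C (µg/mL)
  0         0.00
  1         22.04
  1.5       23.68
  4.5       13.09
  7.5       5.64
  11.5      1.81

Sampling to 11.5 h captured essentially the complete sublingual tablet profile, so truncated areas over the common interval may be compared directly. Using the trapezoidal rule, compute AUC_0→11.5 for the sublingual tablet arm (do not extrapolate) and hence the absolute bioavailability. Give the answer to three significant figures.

Trapezoidal AUC_0→11.5 (sublingual tablet):
  [0→1]: (0.00+22.04)/2 × 1 = 11.02
  [1→1.5]: (22.04+23.68)/2 × 0.5 = 11.43
  [1.5→4.5]: (23.68+13.09)/2 × 3 = 55.155
  [4.5→7.5]: (13.09+5.64)/2 × 3 = 28.095
  [7.5→11.5]: (5.64+1.81)/2 × 4 = 14.9
  Sum = 120.6 µg/mL·h
F = (AUC_ev/D_ev)/(AUC_iv/D_iv) = (120.6/10)/(217/10) = 12.06/21.7 = 0.5558

F = 0.556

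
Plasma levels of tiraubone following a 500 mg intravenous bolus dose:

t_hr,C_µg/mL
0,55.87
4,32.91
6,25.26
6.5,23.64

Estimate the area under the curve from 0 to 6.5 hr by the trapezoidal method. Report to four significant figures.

AUC = 248.0 µg/mL·hr

Trapezoidal AUC_0→6.5:
  [0→4]: (55.87+32.91)/2 × 4 = 177.56
  [4→6]: (32.91+25.26)/2 × 2 = 58.17
  [6→6.5]: (25.26+23.64)/2 × 0.5 = 12.225
  Sum = 247.955 µg/mL·hr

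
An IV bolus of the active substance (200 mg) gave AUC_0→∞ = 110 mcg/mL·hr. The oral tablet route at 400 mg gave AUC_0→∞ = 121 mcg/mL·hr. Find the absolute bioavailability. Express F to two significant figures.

F = 0.55

F = (AUC_ev / D_ev) / (AUC_iv / D_iv)
  = (121/400) / (110/200)
  = 0.3025 / 0.55 = 0.5500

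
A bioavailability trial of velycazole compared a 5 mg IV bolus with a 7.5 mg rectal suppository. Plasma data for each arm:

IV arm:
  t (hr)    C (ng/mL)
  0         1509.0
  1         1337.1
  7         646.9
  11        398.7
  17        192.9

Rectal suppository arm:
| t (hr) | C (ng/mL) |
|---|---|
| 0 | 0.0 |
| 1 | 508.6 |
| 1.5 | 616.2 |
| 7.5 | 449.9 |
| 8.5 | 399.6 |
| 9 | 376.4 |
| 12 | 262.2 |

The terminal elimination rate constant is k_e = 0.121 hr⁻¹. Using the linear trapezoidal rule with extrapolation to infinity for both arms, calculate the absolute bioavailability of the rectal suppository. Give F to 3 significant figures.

Trapezoidal AUC_0→17 (IV):
  [0→1]: (1509.0+1337.1)/2 × 1 = 1423.05
  [1→7]: (1337.1+646.9)/2 × 6 = 5952.0
  [7→11]: (646.9+398.7)/2 × 4 = 2091.2
  [11→17]: (398.7+192.9)/2 × 6 = 1774.8
  Sum = 11241.05 ng/mL·hr
IV tail: 192.9/0.121 = 1594.215; AUC_iv,0→∞ = 11241.05 + 1594.215 = 12835.265 ng/mL·hr
Trapezoidal AUC_0→12 (rectal suppository):
  [0→1]: (0.0+508.6)/2 × 1 = 254.3
  [1→1.5]: (508.6+616.2)/2 × 0.5 = 281.2
  [1.5→7.5]: (616.2+449.9)/2 × 6 = 3198.3
  [7.5→8.5]: (449.9+399.6)/2 × 1 = 424.75
  [8.5→9]: (399.6+376.4)/2 × 0.5 = 194.0
  [9→12]: (376.4+262.2)/2 × 3 = 957.9
  Sum = 5310.45 ng/mL·hr
rectal suppository tail: 262.2/0.121 = 2166.942; AUC_ev,0→∞ = 5310.45 + 2166.942 = 7477.392 ng/mL·hr
F = (AUC_ev/D_ev)/(AUC_iv/D_iv) = (7477.392/7.5)/(12835.265/5) = 996.9856/2567.053 = 0.3884

F = 0.388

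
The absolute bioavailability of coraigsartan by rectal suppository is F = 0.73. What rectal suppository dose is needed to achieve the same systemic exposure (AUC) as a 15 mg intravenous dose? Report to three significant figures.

For equal systemic exposure: F × D_ev = D_iv
D_ev = D_iv / F = 15 / 0.73 = 20.5479 mg

D_rectal = 20.5 mg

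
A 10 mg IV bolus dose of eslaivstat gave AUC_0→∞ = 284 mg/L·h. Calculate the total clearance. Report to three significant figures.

CL = 0.0352 L/h

CL = Dose_iv / AUC_0→∞
   = 10 / 284 = 0.0352113 L/h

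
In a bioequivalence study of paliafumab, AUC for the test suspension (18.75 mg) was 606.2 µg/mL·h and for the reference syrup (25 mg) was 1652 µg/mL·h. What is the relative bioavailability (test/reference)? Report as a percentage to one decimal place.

F_rel = (AUC_test/D_test) / (AUC_ref/D_ref)
      = (606.2/18.75) / (1652/25)
      = 32.3307 / 66.08 = 0.4893 = 48.93%

F_rel = 48.9%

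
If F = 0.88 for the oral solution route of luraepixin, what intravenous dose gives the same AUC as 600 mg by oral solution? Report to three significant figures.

Systemic exposure from an extravascular dose = F × D_ev, so the equivalent IV dose is F × D_ev.
D_iv = F × D_ev = 0.88 × 600 = 528 mg

D_iv = 528 mg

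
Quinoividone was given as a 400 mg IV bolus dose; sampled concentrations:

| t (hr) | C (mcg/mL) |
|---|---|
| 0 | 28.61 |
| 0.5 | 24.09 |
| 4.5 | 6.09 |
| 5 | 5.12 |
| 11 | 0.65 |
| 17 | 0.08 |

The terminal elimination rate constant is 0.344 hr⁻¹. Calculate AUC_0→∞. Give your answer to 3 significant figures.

Trapezoidal AUC_0→17:
  [0→0.5]: (28.61+24.09)/2 × 0.5 = 13.175
  [0.5→4.5]: (24.09+6.09)/2 × 4 = 60.36
  [4.5→5]: (6.09+5.12)/2 × 0.5 = 2.8025
  [5→11]: (5.12+0.65)/2 × 6 = 17.31
  [11→17]: (0.65+0.08)/2 × 6 = 2.19
  Sum = 95.8375 mcg/mL·hr
Extrapolated tail: C_last / k_e = 0.08 / 0.344 = 0.233
AUC_0→∞ = 95.8375 + 0.233 = 96.0705 mcg/mL·hr

AUC = 96.1 mcg/mL·hr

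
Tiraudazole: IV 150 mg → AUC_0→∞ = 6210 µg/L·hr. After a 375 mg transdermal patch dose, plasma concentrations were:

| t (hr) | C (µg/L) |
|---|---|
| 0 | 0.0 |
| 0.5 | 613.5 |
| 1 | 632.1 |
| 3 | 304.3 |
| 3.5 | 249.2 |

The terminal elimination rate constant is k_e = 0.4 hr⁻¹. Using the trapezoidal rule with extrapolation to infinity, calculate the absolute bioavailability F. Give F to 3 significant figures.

F = 0.139

Trapezoidal AUC_0→3.5 (transdermal patch):
  [0→0.5]: (0.0+613.5)/2 × 0.5 = 153.375
  [0.5→1]: (613.5+632.1)/2 × 0.5 = 311.4
  [1→3]: (632.1+304.3)/2 × 2 = 936.4
  [3→3.5]: (304.3+249.2)/2 × 0.5 = 138.375
  Sum = 1539.55 µg/L·hr
Tail: C_last/k_e = 249.2/0.4 = 623.000
AUC_0→∞ (transdermal patch) = 1539.55 + 623.000 = 2162.55 µg/L·hr
F = (AUC_ev/D_ev)/(AUC_iv/D_iv) = (2162.55/375)/(6210/150) = 5.7668/41.4 = 0.1393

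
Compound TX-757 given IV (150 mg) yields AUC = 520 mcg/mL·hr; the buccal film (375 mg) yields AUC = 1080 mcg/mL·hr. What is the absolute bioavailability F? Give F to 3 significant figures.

F = 0.831

F = (AUC_ev / D_ev) / (AUC_iv / D_iv)
  = (1080/375) / (520/150)
  = 2.88 / 3.46667 = 0.8308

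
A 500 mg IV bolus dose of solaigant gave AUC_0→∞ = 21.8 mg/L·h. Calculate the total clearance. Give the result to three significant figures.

CL = Dose_iv / AUC_0→∞
   = 500 / 21.8 = 22.9358 L/h

CL = 22.9 L/h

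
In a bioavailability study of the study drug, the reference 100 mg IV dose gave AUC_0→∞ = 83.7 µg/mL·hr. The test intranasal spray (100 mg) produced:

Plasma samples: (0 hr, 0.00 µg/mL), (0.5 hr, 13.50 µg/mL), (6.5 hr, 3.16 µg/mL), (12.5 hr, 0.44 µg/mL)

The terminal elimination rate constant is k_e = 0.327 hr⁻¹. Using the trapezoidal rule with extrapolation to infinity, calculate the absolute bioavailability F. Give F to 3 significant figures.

Trapezoidal AUC_0→12.5 (intranasal spray):
  [0→0.5]: (0.00+13.50)/2 × 0.5 = 3.375
  [0.5→6.5]: (13.50+3.16)/2 × 6 = 49.98
  [6.5→12.5]: (3.16+0.44)/2 × 6 = 10.8
  Sum = 64.155 µg/mL·hr
Tail: C_last/k_e = 0.44/0.327 = 1.346
AUC_0→∞ (intranasal spray) = 64.155 + 1.346 = 65.501 µg/mL·hr
F = (AUC_ev/D_ev)/(AUC_iv/D_iv) = (65.501/100)/(83.7/100) = 0.65501/0.837 = 0.7826

F = 0.783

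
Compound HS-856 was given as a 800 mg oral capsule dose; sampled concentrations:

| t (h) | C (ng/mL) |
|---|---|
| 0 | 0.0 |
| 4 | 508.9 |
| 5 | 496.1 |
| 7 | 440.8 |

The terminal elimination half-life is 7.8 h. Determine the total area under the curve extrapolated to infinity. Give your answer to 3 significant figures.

Trapezoidal AUC_0→7:
  [0→4]: (0.0+508.9)/2 × 4 = 1017.8
  [4→5]: (508.9+496.1)/2 × 1 = 502.5
  [5→7]: (496.1+440.8)/2 × 2 = 936.9
  Sum = 2457.2 ng/mL·h
k_e = ln2 / t½ = 0.693147 / 7.8 = 0.0889 h^-1
Extrapolated tail: C_last / k_e = 440.8 / 0.0889 = 4958.380
AUC_0→∞ = 2457.2 + 4958.380 = 7415.58 ng/mL·h

AUC = 7420 ng/mL·h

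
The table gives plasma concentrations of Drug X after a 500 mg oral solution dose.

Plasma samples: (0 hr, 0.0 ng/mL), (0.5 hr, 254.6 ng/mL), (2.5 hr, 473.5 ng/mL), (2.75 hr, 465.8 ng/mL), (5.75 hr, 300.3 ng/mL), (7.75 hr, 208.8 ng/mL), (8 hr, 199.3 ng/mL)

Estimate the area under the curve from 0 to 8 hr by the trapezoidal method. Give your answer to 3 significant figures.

AUC = 2620 ng/mL·hr

Trapezoidal AUC_0→8:
  [0→0.5]: (0.0+254.6)/2 × 0.5 = 63.65
  [0.5→2.5]: (254.6+473.5)/2 × 2 = 728.1
  [2.5→2.75]: (473.5+465.8)/2 × 0.25 = 117.4125
  [2.75→5.75]: (465.8+300.3)/2 × 3 = 1149.15
  [5.75→7.75]: (300.3+208.8)/2 × 2 = 509.1
  [7.75→8]: (208.8+199.3)/2 × 0.25 = 51.0125
  Sum = 2618.425 ng/mL·hr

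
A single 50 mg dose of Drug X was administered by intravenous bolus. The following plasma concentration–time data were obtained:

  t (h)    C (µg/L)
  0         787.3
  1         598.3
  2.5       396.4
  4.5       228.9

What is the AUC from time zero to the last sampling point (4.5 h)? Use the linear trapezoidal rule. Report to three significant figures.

Trapezoidal AUC_0→4.5:
  [0→1]: (787.3+598.3)/2 × 1 = 692.8
  [1→2.5]: (598.3+396.4)/2 × 1.5 = 746.025
  [2.5→4.5]: (396.4+228.9)/2 × 2 = 625.3
  Sum = 2064.125 µg/L·h

AUC = 2060 µg/L·h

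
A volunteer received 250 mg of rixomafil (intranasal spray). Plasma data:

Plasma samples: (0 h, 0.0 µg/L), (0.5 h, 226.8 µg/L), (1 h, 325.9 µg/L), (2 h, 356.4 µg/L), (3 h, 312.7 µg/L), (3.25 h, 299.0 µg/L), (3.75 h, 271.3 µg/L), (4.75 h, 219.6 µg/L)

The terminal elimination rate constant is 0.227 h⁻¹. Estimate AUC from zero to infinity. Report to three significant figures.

AUC = 2300 µg/L·h

Trapezoidal AUC_0→4.75:
  [0→0.5]: (0.0+226.8)/2 × 0.5 = 56.7
  [0.5→1]: (226.8+325.9)/2 × 0.5 = 138.175
  [1→2]: (325.9+356.4)/2 × 1 = 341.15
  [2→3]: (356.4+312.7)/2 × 1 = 334.55
  [3→3.25]: (312.7+299.0)/2 × 0.25 = 76.4625
  [3.25→3.75]: (299.0+271.3)/2 × 0.5 = 142.575
  [3.75→4.75]: (271.3+219.6)/2 × 1 = 245.45
  Sum = 1335.0625 µg/L·h
Extrapolated tail: C_last / k_e = 219.6 / 0.227 = 967.401
AUC_0→∞ = 1335.0625 + 967.401 = 2302.4635 µg/L·h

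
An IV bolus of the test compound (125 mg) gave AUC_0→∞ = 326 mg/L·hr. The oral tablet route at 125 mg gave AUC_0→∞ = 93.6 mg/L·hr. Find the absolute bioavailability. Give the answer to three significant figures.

F = (AUC_ev / D_ev) / (AUC_iv / D_iv)
  = (93.6/125) / (326/125)
  = 0.7488 / 2.608 = 0.2871

F = 0.287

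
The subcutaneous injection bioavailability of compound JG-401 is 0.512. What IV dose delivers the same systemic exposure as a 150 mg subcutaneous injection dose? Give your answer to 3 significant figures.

D_iv = 76.8 mg

Systemic exposure from an extravascular dose = F × D_ev, so the equivalent IV dose is F × D_ev.
D_iv = F × D_ev = 0.512 × 150 = 76.8 mg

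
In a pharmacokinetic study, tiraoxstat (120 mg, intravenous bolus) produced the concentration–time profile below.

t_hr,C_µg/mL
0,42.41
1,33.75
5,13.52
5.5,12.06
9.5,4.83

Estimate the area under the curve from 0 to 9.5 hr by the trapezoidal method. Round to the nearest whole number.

AUC = 173 µg/mL·hr

Trapezoidal AUC_0→9.5:
  [0→1]: (42.41+33.75)/2 × 1 = 38.08
  [1→5]: (33.75+13.52)/2 × 4 = 94.54
  [5→5.5]: (13.52+12.06)/2 × 0.5 = 6.395
  [5.5→9.5]: (12.06+4.83)/2 × 4 = 33.78
  Sum = 172.795 µg/mL·hr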